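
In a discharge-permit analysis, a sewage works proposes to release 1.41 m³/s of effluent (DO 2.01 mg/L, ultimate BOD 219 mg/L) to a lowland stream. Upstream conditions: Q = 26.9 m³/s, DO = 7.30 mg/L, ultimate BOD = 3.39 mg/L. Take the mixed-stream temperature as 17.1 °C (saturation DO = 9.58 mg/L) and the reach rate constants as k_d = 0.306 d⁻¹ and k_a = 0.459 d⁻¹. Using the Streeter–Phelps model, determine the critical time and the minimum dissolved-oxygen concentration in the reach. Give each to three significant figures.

t_c ≈ 2.03 d; minimum DO ≈ 4.52 mg/L

Mixed DO = (26.9×7.30 + 1.41×2.01)/(26.9+1.41) = 199.2/28.31 = 7.037 mg/L.
Mixed L₀ = (26.9×3.39 + 1.41×219)/(28.31) = 400.0/28.31 = 14.13 mg/L.
Initial deficit D₀ = C_s − DO₀ = 9.58 − 7.037 = 2.543 mg/L.
t_c = (1/0.1530) ln[(0.459/0.306)(1 − 2.543×0.1530/(0.306×14.13))] = 6.536 × ln(1.365) = 2.034 d.
D_c = (0.306/0.459) × 14.13 × e^(−0.306×2.034) = 0.6667 × 14.13 × 0.5367 = 5.055 mg/L.
Minimum DO = 9.58 − 5.055 = 4.525 mg/L.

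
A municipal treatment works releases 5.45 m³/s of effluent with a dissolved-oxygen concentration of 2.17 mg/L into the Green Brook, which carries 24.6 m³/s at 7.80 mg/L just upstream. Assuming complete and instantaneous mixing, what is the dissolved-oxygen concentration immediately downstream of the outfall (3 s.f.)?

Flow-weighted mixing: C = (Q_r C_r + Q_w C_w)/(Q_r + Q_w)
= (24.6×7.80 + 5.45×2.17)/(24.6 + 5.45) = 203.7/30.05 = 6.779 mg/L.

6.78 mg/L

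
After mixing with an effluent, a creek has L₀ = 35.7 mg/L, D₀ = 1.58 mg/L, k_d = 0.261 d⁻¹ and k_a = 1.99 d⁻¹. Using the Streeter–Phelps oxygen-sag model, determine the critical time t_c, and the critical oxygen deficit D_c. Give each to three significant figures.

t_c ≈ 0.974 d; D_c ≈ 3.63 mg/L

At the critical point dD/dt = 0, so k_d L₀ e^(−k_d t) = k_a D. Substituting D(t) from the Streeter–Phelps equation and solving for t gives
t_c = ln[(k_a/k_d)(1 − D₀(k_a−k_d)/(k_d L₀))] / (k_a−k_d).
Here k_a−k_d = 1.729 d⁻¹ and 1 − D₀(k_a−k_d)/(k_d L₀) = 1 − 1.58×1.729/(0.261×35.7) = 0.7068, so
t_c = ln(7.625 × 0.7068) / 1.729 = 1.684 / 1.729 = 0.9742 d.
L(t_c) = L₀ e^(−k_d t_c) = 35.7 × 0.7755 = 27.68 mg/L, and at the critical point k_a D_c = k_d L, so D_c = (0.261/1.99) × 27.68 = 3.631 mg/L.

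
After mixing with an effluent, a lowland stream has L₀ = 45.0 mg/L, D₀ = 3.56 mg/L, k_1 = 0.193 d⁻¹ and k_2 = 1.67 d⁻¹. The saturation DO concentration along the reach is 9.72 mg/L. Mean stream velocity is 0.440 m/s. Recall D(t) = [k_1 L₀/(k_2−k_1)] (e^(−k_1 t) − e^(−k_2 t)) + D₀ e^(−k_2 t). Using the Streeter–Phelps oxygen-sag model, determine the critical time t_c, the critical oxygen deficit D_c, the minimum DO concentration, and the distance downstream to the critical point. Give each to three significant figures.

With k_2/k_1 = 8.653 and 1 − D₀(k_2−k_1)/(k_1 L₀) = 0.3946,
t_c = ln(8.653 × 0.3946) / (1.67 − 0.193) = ln(3.414) / 1.477 = 1.228/1.477 = 0.8314 d.
L(t_c) = L₀ e^(−k_1 t_c) = 45.0 × 0.8518 = 38.33 mg/L, and at the critical point k_2 D_c = k_1 L, so D_c = (0.193/1.67) × 38.33 = 4.430 mg/L.
Minimum DO = C_s − D_c = 9.72 − 4.430 = 5.290 mg/L.
x_c = v t_c = 0.440 m/s × 0.8314 d × 86400 s/d = 31610 m ≈ 31.6 km.

t_c ≈ 0.831 d; D_c ≈ 4.43 mg/L; min DO ≈ 5.29 mg/L; x_c ≈ 31.6 km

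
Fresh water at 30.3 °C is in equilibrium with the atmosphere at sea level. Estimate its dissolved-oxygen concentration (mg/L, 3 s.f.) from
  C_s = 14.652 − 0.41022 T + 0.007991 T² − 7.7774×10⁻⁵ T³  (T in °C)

C_s = 14.652 − 0.41022×30.3 + 0.007991×30.3² − 7.7774×10⁻⁵×30.3³ = 7.395 mg/L.

C_s ≈ 7.40 mg/L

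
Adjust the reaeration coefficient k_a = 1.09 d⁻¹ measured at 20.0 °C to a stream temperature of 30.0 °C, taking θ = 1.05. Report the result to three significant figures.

k_a ≈ 1.78 d⁻¹

k_a(T₂) = k_a(T₁) · θ^(T₂−T₁) = 1.09 × 1.05^(30.0−20.0)
= 1.09 × 1.05^10.0 = 1.09 × 1.629 = 1.775 d⁻¹.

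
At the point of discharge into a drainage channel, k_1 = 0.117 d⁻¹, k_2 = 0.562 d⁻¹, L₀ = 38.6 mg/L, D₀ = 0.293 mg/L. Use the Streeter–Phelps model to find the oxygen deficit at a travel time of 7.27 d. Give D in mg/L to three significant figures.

D ≈ 4.17 mg/L

k_1 L₀/(k_2−k_1) = 0.117×38.6/(0.562−0.117) = 4.516/0.4450 = 10.15 mg/L.
e^(−k_1 t) = e^(−0.117×7.270) = 0.4272; e^(−k_2 t) = e^(−0.562×7.270) = 0.01681.
D = 10.15 × (0.4272 − 0.01681) + 0.293 × 0.01681 = 4.165 + 0.004926 = 4.169 mg/L.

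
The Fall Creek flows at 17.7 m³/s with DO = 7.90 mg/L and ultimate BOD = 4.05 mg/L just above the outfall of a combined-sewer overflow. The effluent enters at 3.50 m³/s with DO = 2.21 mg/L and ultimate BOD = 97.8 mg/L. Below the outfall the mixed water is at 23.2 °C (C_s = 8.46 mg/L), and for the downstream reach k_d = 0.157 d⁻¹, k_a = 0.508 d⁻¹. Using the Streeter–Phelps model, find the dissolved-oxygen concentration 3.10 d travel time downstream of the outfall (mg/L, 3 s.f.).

Mixed DO = (17.7×7.90 + 3.50×2.21)/(17.7+3.50) = 147.6/21.20 = 6.961 mg/L.
Mixed L₀ = (17.7×4.05 + 3.50×97.8)/(21.20) = 414.0/21.20 = 19.53 mg/L.
Initial deficit D₀ = C_s − DO₀ = 8.46 − 6.961 = 1.499 mg/L.
D(3.10) = [0.157×19.53/(0.508−0.157)](e^(−0.157×3.10) − e^(−0.508×3.10)) + 1.499 e^(−0.508×3.10)
= 8.735 × (0.6147 − 0.2070) + 1.499 × 0.2070 = 3.871 mg/L.
DO = 8.46 − 3.871 = 4.589 mg/L.

DO ≈ 4.59 mg/L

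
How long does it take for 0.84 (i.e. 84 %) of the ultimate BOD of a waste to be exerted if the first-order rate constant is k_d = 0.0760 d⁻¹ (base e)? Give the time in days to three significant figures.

t ≈ 24.1 d

y/L₀ = 1 − e^(−k_d t) = 0.84 ⇒ e^(−k_d t) = 0.160
t = −ln(0.160) / 0.0760 = 1.833 / 0.0760 = 24.11 d.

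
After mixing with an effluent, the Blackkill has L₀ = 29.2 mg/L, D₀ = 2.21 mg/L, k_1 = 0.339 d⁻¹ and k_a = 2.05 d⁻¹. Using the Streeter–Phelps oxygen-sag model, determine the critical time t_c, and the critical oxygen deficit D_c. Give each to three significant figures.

t_c = [1/(k_a−k_1)] ln[(k_a/k_1)(1 − D₀(k_a−k_1)/(k_1 L₀))]
= [1/(2.05−0.339)] ln[(2.05/0.339)(1 − 2.21×1.711/(0.339×29.2))]
= (1/1.711) ln[6.047 × 0.6180] = 0.5845 × ln(3.737) = 0.5845 × 1.318 = 0.7705 d.
L(t_c) = L₀ e^(−k_1 t_c) = 29.2 × 0.7701 = 22.49 mg/L, and at the critical point k_a D_c = k_1 L, so D_c = (0.339/2.05) × 22.49 = 3.719 mg/L.

t_c ≈ 0.771 d; D_c ≈ 3.72 mg/L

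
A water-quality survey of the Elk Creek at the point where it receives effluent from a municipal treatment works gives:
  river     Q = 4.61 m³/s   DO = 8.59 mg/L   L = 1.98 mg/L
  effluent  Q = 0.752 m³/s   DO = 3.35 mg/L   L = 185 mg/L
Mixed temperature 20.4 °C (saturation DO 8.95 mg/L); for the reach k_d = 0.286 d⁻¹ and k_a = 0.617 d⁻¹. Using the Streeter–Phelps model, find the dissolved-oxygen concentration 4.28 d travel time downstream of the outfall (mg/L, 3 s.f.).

DO ≈ 3.55 mg/L

Mixed DO = (4.61×8.59 + 0.752×3.35)/(4.61+0.752) = 42.12/5.362 = 7.855 mg/L.
Mixed L₀ = (4.61×1.98 + 0.752×185)/(5.362) = 148.2/5.362 = 27.65 mg/L.
Initial deficit D₀ = C_s − DO₀ = 8.95 − 7.855 = 1.095 mg/L.
D(4.28) = [0.286×27.65/(0.617−0.286)](e^(−0.286×4.28) − e^(−0.617×4.28)) + 1.095 e^(−0.617×4.28)
= 23.89 × (0.2940 − 0.07131) + 1.095 × 0.07131 = 5.399 mg/L.
DO = 8.95 − 5.399 = 3.551 mg/L.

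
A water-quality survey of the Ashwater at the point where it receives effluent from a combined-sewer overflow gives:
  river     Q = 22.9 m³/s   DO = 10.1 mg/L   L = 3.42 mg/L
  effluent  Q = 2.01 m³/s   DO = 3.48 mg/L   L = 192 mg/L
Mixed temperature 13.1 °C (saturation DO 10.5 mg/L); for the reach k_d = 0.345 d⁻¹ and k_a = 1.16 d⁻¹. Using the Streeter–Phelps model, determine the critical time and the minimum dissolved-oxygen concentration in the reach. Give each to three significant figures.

t_c ≈ 1.33 d; minimum DO ≈ 7.00 mg/L

Mixed DO = (22.9×10.1 + 2.01×3.48)/(22.9+2.01) = 238.3/24.91 = 9.566 mg/L.
Mixed L₀ = (22.9×3.42 + 2.01×192)/(24.91) = 464.2/24.91 = 18.64 mg/L.
Initial deficit D₀ = C_s − DO₀ = 10.5 − 9.566 = 0.9342 mg/L.
t_c = (1/0.8150) ln[(1.16/0.345)(1 − 0.9342×0.8150/(0.345×18.64))] = 1.227 × ln(2.964) = 1.333 d.
D_c = (0.345/1.16) × 18.64 × e^(−0.345×1.333) = 0.2974 × 18.64 × 0.6313 = 3.499 mg/L.
Minimum DO = 10.5 − 3.499 = 7.001 mg/L.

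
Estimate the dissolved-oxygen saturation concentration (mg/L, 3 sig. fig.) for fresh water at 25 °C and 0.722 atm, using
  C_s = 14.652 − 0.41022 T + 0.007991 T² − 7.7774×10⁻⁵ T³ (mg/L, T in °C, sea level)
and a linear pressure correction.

C_s ≈ 5.90 mg/L

At sea level: C_s = 14.652 − 0.41022×25 + 0.007991×25² − 7.7774×10⁻⁵×25³ = 8.176 mg/L.
Pressure correction: C_s' = 8.176 × 0.722 = 5.903 mg/L.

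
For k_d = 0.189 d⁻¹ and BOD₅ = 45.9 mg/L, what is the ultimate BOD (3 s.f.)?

BOD₅ = L₀(1 − e^(−5k_d)) ⇒ L₀ = BOD₅ / (1 − e^(−5×0.189))
= 45.9 / (1 − 0.3887) = 45.9 / 0.6113 = 75.08 mg/L.

L₀ ≈ 75.1 mg/L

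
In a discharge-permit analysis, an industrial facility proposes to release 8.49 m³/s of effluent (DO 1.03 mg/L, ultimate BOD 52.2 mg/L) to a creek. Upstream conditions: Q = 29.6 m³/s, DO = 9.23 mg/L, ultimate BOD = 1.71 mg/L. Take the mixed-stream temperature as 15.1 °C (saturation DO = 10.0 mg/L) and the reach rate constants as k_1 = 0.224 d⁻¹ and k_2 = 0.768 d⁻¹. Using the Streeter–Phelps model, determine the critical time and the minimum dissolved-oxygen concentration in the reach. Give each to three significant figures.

Mixed DO = (29.6×9.23 + 8.49×1.03)/(29.6+8.49) = 282.0/38.09 = 7.402 mg/L.
Mixed L₀ = (29.6×1.71 + 8.49×52.2)/(38.09) = 493.8/38.09 = 12.96 mg/L.
Initial deficit D₀ = C_s − DO₀ = 10.0 − 7.402 = 2.598 mg/L.
t_c = (1/0.5440) ln[(0.768/0.224)(1 − 2.598×0.5440/(0.224×12.96))] = 1.838 × ln(1.760) = 1.039 d.
D_c = (0.224/0.768) × 12.96 × e^(−0.224×1.039) = 0.2917 × 12.96 × 0.7923 = 2.996 mg/L.
Minimum DO = 10.0 − 2.996 = 7.004 mg/L.

t_c ≈ 1.04 d; minimum DO ≈ 7.00 mg/L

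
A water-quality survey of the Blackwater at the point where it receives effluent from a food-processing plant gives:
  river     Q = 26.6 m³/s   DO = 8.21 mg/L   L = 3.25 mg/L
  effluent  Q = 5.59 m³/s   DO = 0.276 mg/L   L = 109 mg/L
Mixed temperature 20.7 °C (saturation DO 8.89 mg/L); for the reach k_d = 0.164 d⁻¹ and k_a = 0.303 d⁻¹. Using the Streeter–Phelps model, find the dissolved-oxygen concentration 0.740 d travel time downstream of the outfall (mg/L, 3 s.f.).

DO ≈ 5.04 mg/L

Mixed DO = (26.6×8.21 + 5.59×0.276)/(26.6+5.59) = 219.9/32.19 = 6.832 mg/L.
Mixed L₀ = (26.6×3.25 + 5.59×109)/(32.19) = 695.8/32.19 = 21.61 mg/L.
Initial deficit D₀ = C_s − DO₀ = 8.89 − 6.832 = 2.058 mg/L.
D(0.740) = [0.164×21.61/(0.303−0.164)](e^(−0.164×0.740) − e^(−0.303×0.740)) + 2.058 e^(−0.303×0.740)
= 25.50 × (0.8857 − 0.7991) + 2.058 × 0.7991 = 3.852 mg/L.
DO = 8.89 − 3.852 = 5.038 mg/L.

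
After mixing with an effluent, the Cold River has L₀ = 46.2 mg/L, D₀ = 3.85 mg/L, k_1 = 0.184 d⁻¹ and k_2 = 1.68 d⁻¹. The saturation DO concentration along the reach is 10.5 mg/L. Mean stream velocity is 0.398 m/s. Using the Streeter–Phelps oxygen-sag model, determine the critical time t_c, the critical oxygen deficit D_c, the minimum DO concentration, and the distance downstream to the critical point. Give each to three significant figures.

t_c ≈ 0.722 d; D_c ≈ 4.43 mg/L; min DO ≈ 6.07 mg/L; x_c ≈ 24.8 km

t_c = [1/(k_2−k_1)] ln[(k_2/k_1)(1 − D₀(k_2−k_1)/(k_1 L₀))]
= [1/(1.68−0.184)] ln[(1.68/0.184)(1 − 3.85×1.496/(0.184×46.2))]
= (1/1.496) ln[9.130 × 0.3225] = 0.6684 × ln(2.944) = 0.6684 × 1.080 = 0.7218 d.
L(t_c) = L₀ e^(−k_1 t_c) = 46.2 × 0.8756 = 40.45 mg/L, and at the critical point k_2 D_c = k_1 L, so D_c = (0.184/1.68) × 40.45 = 4.431 mg/L.
Minimum DO = C_s − D_c = 10.5 − 4.431 = 6.069 mg/L.
x_c = v t_c = 0.398 m/s × 0.7218 d × 86400 s/d = 24820 m ≈ 24.8 km.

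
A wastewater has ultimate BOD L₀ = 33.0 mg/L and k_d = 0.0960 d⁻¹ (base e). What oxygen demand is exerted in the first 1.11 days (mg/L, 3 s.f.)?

y ≈ 3.34 mg/L

y_t = L₀(1 − e^(−k_d t)) = 33.0 × (1 − e^(−0.0960×1.11))
= 33.0 × (1 − 0.8989) = 33.0 × 0.1011 = 3.336 mg/L.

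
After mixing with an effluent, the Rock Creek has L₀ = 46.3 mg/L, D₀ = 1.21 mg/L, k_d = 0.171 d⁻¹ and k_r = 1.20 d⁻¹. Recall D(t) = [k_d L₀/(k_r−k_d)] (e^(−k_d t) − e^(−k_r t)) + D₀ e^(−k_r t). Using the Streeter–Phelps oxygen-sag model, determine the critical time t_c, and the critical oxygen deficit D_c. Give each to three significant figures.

With k_r/k_d = 7.018 and 1 − D₀(k_r−k_d)/(k_d L₀) = 0.8427,
t_c = ln(7.018 × 0.8427) / (1.20 − 0.171) = ln(5.914) / 1.029 = 1.777/1.029 = 1.727 d.
L(t_c) = L₀ e^(−k_d t_c) = 46.3 × 0.7443 = 34.46 mg/L, and at the critical point k_r D_c = k_d L, so D_c = (0.171/1.20) × 34.46 = 4.910 mg/L.

t_c ≈ 1.73 d; D_c ≈ 4.91 mg/L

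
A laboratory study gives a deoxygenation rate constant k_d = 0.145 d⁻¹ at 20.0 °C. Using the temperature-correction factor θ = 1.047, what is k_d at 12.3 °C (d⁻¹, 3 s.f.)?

k_d(T₂) = k_d(T₁) · θ^(T₂−T₁) = 0.145 × 1.047^(12.3−20.0)
= 0.145 × 1.047^-7.70 = 0.145 × 0.7021 = 0.1018 d⁻¹.

k_d ≈ 0.102 d⁻¹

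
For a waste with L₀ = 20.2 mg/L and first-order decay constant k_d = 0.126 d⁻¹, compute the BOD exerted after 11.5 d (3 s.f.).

y_t = L₀(1 − e^(−k_d t)) = 20.2 × (1 − e^(−0.126×11.5))
= 20.2 × (1 − 0.2348) = 20.2 × 0.7652 = 15.46 mg/L.

y ≈ 15.5 mg/L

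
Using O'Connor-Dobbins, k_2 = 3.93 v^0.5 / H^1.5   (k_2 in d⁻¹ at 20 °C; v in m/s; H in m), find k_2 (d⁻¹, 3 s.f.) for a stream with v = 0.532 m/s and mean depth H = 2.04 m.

k_2 ≈ 0.984 d⁻¹

k_2 = 3.93 × 0.532^0.5 / 2.04^1.5 = 3.93 × 0.7294 / 2.914 = 0.9838 d⁻¹.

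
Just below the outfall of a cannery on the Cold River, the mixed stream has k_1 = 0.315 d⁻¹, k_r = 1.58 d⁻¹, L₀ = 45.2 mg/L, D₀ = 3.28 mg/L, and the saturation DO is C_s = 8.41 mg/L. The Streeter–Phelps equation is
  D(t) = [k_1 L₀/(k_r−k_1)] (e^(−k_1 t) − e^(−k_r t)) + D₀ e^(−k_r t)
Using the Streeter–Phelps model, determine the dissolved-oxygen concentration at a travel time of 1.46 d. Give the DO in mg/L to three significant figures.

k_1 L₀/(k_r−k_1) = 0.315×45.2/(1.58−0.315) = 14.24/1.265 = 11.26 mg/L.
e^(−k_1 t) = e^(−0.315×1.460) = 0.6313; e^(−k_r t) = e^(−1.58×1.460) = 0.09958.
D = 11.26 × (0.6313 − 0.09958) + 3.28 × 0.09958 = 5.985 + 0.3266 = 6.312 mg/L.
DO = C_s − D = 8.41 − 6.312 = 2.098 mg/L.

DO ≈ 2.10 mg/L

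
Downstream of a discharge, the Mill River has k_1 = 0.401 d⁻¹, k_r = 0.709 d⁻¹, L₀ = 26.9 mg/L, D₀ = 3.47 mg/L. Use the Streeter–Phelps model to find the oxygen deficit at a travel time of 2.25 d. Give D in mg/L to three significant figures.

k_1 L₀/(k_r−k_1) = 0.401×26.9/(0.709−0.401) = 10.79/0.3080 = 35.02 mg/L.
e^(−k_1 t) = e^(−0.401×2.250) = 0.4057; e^(−k_r t) = e^(−0.709×2.250) = 0.2029.
D = 35.02 × (0.4057 − 0.2029) + 3.47 × 0.2029 = 7.102 + 0.7039 = 7.806 mg/L.

D ≈ 7.81 mg/L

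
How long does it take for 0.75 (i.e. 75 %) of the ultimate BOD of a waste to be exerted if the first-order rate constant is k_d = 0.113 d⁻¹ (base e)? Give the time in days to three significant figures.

y/L₀ = 1 − e^(−k_d t) = 0.75 ⇒ e^(−k_d t) = 0.250
t = −ln(0.250) / 0.113 = 1.386 / 0.113 = 12.27 d.

t ≈ 12.3 d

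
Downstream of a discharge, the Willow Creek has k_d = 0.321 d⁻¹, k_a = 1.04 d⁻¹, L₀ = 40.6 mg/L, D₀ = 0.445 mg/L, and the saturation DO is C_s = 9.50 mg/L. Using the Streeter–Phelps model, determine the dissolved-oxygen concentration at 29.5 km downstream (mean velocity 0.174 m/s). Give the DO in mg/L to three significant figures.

Travel time t = x/v = 29.5 km / (0.174 m/s) = 29500 m / 0.174 m/s = 169500 s = 1.962 d.
k_d L₀/(k_a−k_d) = 0.321×40.6/(1.04−0.321) = 13.03/0.7190 = 18.13 mg/L.
e^(−k_d t) = e^(−0.321×1.962) = 0.5327; e^(−k_a t) = e^(−1.04×1.962) = 0.1299.
D = 18.13 × (0.5327 − 0.1299) + 0.445 × 0.1299 = 7.300 + 0.05782 = 7.358 mg/L.
DO = C_s − D = 9.50 − 7.358 = 2.142 mg/L.

DO ≈ 2.14 mg/L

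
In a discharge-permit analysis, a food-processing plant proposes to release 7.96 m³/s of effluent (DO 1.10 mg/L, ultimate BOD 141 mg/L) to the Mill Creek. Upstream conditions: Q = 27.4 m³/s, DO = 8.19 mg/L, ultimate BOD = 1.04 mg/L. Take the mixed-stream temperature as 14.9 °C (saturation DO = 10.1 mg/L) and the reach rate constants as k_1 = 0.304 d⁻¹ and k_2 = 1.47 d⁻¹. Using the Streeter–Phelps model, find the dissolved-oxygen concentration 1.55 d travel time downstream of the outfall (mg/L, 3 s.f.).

Mixed DO = (27.4×8.19 + 7.96×1.10)/(27.4+7.96) = 233.2/35.36 = 6.594 mg/L.
Mixed L₀ = (27.4×1.04 + 7.96×141)/(35.36) = 1151/35.36 = 32.55 mg/L.
Initial deficit D₀ = C_s − DO₀ = 10.1 − 6.594 = 3.506 mg/L.
D(1.55) = [0.304×32.55/(1.47−0.304)](e^(−0.304×1.55) − e^(−1.47×1.55)) + 3.506 e^(−1.47×1.55)
= 8.486 × (0.6243 − 0.1024) + 3.506 × 0.1024 = 4.787 mg/L.
DO = 10.1 − 4.787 = 5.313 mg/L.

DO ≈ 5.31 mg/L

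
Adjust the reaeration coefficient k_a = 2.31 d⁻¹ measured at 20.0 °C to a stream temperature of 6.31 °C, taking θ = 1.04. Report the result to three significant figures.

k_a(T₂) = k_a(T₁) · θ^(T₂−T₁) = 2.31 × 1.04^(6.31−20.0)
= 2.31 × 1.04^-13.7 = 2.31 × 0.5845 = 1.350 d⁻¹.

k_a ≈ 1.35 d⁻¹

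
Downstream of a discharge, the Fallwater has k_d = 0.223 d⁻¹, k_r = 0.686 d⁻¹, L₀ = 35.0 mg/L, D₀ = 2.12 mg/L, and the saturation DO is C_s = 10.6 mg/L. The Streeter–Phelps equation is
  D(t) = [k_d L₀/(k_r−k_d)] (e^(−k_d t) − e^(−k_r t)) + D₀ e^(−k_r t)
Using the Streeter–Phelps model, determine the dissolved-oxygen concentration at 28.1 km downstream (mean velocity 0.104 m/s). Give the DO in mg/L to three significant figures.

Travel time t = x/v = 28.1 km / (0.104 m/s) = 28100 m / 0.104 m/s = 270200 s = 3.127 d.
k_d L₀/(k_r−k_d) = 0.223×35.0/(0.686−0.223) = 7.805/0.4630 = 16.86 mg/L.
e^(−k_d t) = e^(−0.223×3.127) = 0.4979; e^(−k_r t) = e^(−0.686×3.127) = 0.1170.
D = 16.86 × (0.4979 − 0.1170) + 2.12 × 0.1170 = 6.420 + 0.2481 = 6.668 mg/L.
DO = C_s − D = 10.6 − 6.668 = 3.932 mg/L.

DO ≈ 3.93 mg/L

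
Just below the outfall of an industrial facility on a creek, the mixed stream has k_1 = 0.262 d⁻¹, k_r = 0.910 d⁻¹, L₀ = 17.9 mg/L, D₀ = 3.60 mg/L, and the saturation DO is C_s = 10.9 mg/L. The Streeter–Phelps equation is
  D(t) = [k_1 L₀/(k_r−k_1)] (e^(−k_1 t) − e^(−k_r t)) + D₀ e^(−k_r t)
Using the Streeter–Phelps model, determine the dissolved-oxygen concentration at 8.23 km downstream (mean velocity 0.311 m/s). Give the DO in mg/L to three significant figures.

DO ≈ 6.97 mg/L

Travel time t = x/v = 8.23 km / (0.311 m/s) = 8230 m / 0.311 m/s = 26460 s = 0.3063 d.
k_1 L₀/(k_r−k_1) = 0.262×17.9/(0.910−0.262) = 4.690/0.6480 = 7.237 mg/L.
e^(−k_1 t) = e^(−0.262×0.3063) = 0.9229; e^(−k_r t) = e^(−0.910×0.3063) = 0.7568.
D = 7.237 × (0.9229 − 0.7568) + 3.60 × 0.7568 = 1.202 + 2.724 = 3.927 mg/L.
DO = C_s − D = 10.9 − 3.927 = 6.973 mg/L.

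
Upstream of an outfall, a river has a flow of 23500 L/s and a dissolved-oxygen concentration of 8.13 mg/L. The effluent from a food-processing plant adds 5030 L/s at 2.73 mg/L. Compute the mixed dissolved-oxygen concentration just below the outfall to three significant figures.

7.18 mg/L

Flow-weighted mixing: C = (Q_r C_r + Q_w C_w)/(Q_r + Q_w)
= (23500×8.13 + 5030×2.73)/(23500 + 5030) = 204800/28530 = 7.178 mg/L.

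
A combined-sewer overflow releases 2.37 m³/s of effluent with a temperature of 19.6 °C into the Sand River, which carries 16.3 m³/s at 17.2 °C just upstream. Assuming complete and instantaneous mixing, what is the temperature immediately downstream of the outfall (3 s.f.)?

Flow-weighted mixing: C = (Q_r C_r + Q_w C_w)/(Q_r + Q_w)
= (16.3×17.2 + 2.37×19.6)/(16.3 + 2.37) = 326.8/18.67 = 17.50 °C.

17.5 °C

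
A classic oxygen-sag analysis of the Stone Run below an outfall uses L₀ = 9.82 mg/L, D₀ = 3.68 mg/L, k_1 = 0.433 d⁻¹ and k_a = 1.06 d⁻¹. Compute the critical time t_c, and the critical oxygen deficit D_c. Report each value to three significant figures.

t_c = [1/(k_a−k_1)] ln[(k_a/k_1)(1 − D₀(k_a−k_1)/(k_1 L₀))]
= [1/(1.06−0.433)] ln[(1.06/0.433)(1 − 3.68×0.6270/(0.433×9.82))]
= (1/0.6270) ln[2.448 × 0.4574] = 1.595 × ln(1.120) = 1.595 × 0.1130 = 0.1802 d.
D_c = (k_1/k_a) L₀ e^(−k_1 t_c) = (0.433/1.06) × 9.82 × e^(−0.433×0.1802) = 0.4085 × 9.82 × 0.9249 = 3.710 mg/L.

t_c ≈ 0.180 d; D_c ≈ 3.71 mg/L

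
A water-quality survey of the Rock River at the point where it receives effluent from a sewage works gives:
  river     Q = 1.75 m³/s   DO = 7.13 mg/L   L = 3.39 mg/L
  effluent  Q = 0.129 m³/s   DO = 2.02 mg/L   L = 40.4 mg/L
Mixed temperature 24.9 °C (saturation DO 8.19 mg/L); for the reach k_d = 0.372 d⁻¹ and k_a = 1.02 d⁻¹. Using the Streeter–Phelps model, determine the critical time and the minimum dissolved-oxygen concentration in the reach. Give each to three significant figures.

t_c ≈ 0.731 d; minimum DO ≈ 6.54 mg/L

Mixed DO = (1.75×7.13 + 0.129×2.02)/(1.75+0.129) = 12.74/1.879 = 6.779 mg/L.
Mixed L₀ = (1.75×3.39 + 0.129×40.4)/(1.879) = 11.14/1.879 = 5.931 mg/L.
Initial deficit D₀ = C_s − DO₀ = 8.19 − 6.779 = 1.411 mg/L.
t_c = (1/0.6480) ln[(1.02/0.372)(1 − 1.411×0.6480/(0.372×5.931))] = 1.543 × ln(1.606) = 0.7309 d.
D_c = (0.372/1.02) × 5.931 × e^(−0.372×0.7309) = 0.3647 × 5.931 × 0.7619 = 1.648 mg/L.
Minimum DO = 8.19 − 1.648 = 6.542 mg/L.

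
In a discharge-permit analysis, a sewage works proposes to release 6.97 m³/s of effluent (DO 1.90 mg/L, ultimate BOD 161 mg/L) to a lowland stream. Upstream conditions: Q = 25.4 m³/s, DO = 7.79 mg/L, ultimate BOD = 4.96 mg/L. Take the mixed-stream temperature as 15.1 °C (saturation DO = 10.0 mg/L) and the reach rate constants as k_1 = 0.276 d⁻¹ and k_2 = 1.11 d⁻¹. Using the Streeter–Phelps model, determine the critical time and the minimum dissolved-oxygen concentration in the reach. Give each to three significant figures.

Mixed DO = (25.4×7.79 + 6.97×1.90)/(25.4+6.97) = 211.1/32.37 = 6.522 mg/L.
Mixed L₀ = (25.4×4.96 + 6.97×161)/(32.37) = 1248/32.37 = 38.56 mg/L.
Initial deficit D₀ = C_s − DO₀ = 10.0 − 6.522 = 3.478 mg/L.
t_c = (1/0.8340) ln[(1.11/0.276)(1 − 3.478×0.8340/(0.276×38.56))] = 1.199 × ln(2.925) = 1.287 d.
D_c = (0.276/1.11) × 38.56 × e^(−0.276×1.287) = 0.2486 × 38.56 × 0.7010 = 6.721 mg/L.
Minimum DO = 10.0 − 6.721 = 3.279 mg/L.

t_c ≈ 1.29 d; minimum DO ≈ 3.28 mg/L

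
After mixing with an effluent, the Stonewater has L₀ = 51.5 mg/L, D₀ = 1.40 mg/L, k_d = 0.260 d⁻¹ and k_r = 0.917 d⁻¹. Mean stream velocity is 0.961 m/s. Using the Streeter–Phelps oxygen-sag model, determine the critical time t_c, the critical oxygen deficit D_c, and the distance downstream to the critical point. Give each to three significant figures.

At the critical point dD/dt = 0, so k_d L₀ e^(−k_d t) = k_r D. Substituting D(t) from the Streeter–Phelps equation and solving for t gives
t_c = ln[(k_r/k_d)(1 − D₀(k_r−k_d)/(k_d L₀))] / (k_r−k_d).
Here k_r−k_d = 0.6570 d⁻¹ and 1 − D₀(k_r−k_d)/(k_d L₀) = 1 − 1.40×0.6570/(0.260×51.5) = 0.9313, so
t_c = ln(3.527 × 0.9313) / 0.6570 = 1.189 / 0.6570 = 1.810 d.
L(t_c) = L₀ e^(−k_d t_c) = 51.5 × 0.6246 = 32.17 mg/L, and at the critical point k_r D_c = k_d L, so D_c = (0.260/0.917) × 32.17 = 9.120 mg/L.
x_c = v t_c = 0.961 m/s × 1.810 d × 86400 s/d = 150300 m ≈ 150 km.

t_c ≈ 1.81 d; D_c ≈ 9.12 mg/L; x_c ≈ 150 km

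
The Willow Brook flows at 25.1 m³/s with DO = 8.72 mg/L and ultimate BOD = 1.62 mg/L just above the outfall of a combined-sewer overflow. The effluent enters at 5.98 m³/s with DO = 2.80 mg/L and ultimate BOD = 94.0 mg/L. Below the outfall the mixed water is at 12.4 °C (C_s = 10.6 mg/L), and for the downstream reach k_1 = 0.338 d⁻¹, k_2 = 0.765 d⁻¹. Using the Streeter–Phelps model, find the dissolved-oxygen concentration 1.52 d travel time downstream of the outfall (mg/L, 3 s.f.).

DO ≈ 5.27 mg/L

Mixed DO = (25.1×8.72 + 5.98×2.80)/(25.1+5.98) = 235.6/31.08 = 7.581 mg/L.
Mixed L₀ = (25.1×1.62 + 5.98×94.0)/(31.08) = 602.8/31.08 = 19.39 mg/L.
Initial deficit D₀ = C_s − DO₀ = 10.6 − 7.581 = 3.019 mg/L.
D(1.52) = [0.338×19.39/(0.765−0.338)](e^(−0.338×1.52) − e^(−0.765×1.52)) + 3.019 e^(−0.765×1.52)
= 15.35 × (0.5982 − 0.3126) + 3.019 × 0.3126 = 5.329 mg/L.
DO = 10.6 − 5.329 = 5.271 mg/L.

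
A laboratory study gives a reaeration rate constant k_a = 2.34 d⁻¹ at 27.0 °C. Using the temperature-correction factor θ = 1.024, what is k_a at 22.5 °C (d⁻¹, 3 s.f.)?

k_a(T₂) = k_a(T₁) · θ^(T₂−T₁) = 2.34 × 1.024^(22.5−27.0)
= 2.34 × 1.024^-4.50 = 2.34 × 0.8988 = 2.103 d⁻¹.

k_a ≈ 2.10 d⁻¹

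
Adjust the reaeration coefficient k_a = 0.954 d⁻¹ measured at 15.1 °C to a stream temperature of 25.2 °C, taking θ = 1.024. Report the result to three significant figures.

k_a(T₂) = k_a(T₁) · θ^(T₂−T₁) = 0.954 × 1.024^(25.2−15.1)
= 0.954 × 1.024^10.1 = 0.954 × 1.271 = 1.212 d⁻¹.

k_a ≈ 1.21 d⁻¹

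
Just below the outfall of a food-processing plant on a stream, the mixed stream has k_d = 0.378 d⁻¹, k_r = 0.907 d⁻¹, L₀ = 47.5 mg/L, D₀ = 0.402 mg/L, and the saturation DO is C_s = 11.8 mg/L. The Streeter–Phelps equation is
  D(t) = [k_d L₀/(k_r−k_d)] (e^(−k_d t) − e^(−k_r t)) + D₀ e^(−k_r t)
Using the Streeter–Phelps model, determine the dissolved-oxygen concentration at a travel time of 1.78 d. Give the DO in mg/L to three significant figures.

k_d L₀/(k_r−k_d) = 0.378×47.5/(0.907−0.378) = 17.96/0.5290 = 33.94 mg/L.
e^(−k_d t) = e^(−0.378×1.780) = 0.5103; e^(−k_r t) = e^(−0.907×1.780) = 0.1990.
D = 33.94 × (0.5103 − 0.1990) + 0.402 × 0.1990 = 10.56 + 0.08000 = 10.64 mg/L.
DO = C_s − D = 11.8 − 10.64 = 1.155 mg/L.

DO ≈ 1.16 mg/L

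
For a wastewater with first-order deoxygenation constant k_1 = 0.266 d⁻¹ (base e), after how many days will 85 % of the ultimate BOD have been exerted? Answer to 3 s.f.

y/L₀ = 1 − e^(−k_1 t) = 0.85 ⇒ e^(−k_1 t) = 0.150
t = −ln(0.150) / 0.266 = 1.897 / 0.266 = 7.132 d.

t ≈ 7.13 d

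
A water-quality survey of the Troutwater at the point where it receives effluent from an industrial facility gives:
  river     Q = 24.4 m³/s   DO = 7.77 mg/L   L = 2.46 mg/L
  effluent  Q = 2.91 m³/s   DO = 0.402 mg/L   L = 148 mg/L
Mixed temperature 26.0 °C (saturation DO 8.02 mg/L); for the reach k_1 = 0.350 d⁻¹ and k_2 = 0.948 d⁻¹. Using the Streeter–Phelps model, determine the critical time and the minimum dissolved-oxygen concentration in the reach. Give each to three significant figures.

t_c ≈ 1.49 d; minimum DO ≈ 4.09 mg/L

Mixed DO = (24.4×7.77 + 2.91×0.402)/(24.4+2.91) = 190.8/27.31 = 6.985 mg/L.
Mixed L₀ = (24.4×2.46 + 2.91×148)/(27.31) = 490.7/27.31 = 17.97 mg/L.
Initial deficit D₀ = C_s − DO₀ = 8.02 − 6.985 = 1.035 mg/L.
t_c = (1/0.5980) ln[(0.948/0.350)(1 − 1.035×0.5980/(0.350×17.97))] = 1.672 × ln(2.442) = 1.493 d.
D_c = (0.350/0.948) × 17.97 × e^(−0.350×1.493) = 0.3692 × 17.97 × 0.5930 = 3.934 mg/L.
Minimum DO = 8.02 − 3.934 = 4.086 mg/L.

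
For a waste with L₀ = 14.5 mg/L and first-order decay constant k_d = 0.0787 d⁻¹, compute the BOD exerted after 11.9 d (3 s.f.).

y ≈ 8.82 mg/L

y_t = L₀(1 − e^(−k_d t)) = 14.5 × (1 − e^(−0.0787×11.9))
= 14.5 × (1 − 0.3920) = 14.5 × 0.6080 = 8.816 mg/L.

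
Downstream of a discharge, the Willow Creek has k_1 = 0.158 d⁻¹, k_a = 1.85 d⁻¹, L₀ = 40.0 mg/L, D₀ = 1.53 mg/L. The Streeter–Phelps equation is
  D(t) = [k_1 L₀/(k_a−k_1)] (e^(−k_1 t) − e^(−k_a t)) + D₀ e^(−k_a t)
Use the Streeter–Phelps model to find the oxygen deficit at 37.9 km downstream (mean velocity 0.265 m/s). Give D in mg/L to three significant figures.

D ≈ 2.77 mg/L

Travel time t = x/v = 37.9 km / (0.265 m/s) = 37900 m / 0.265 m/s = 143000 s = 1.655 d.
k_1 L₀/(k_a−k_1) = 0.158×40.0/(1.85−0.158) = 6.320/1.692 = 3.735 mg/L.
e^(−k_1 t) = e^(−0.158×1.655) = 0.7699; e^(−k_a t) = e^(−1.85×1.655) = 0.04678.
D = 3.735 × (0.7699 − 0.04678) + 1.53 × 0.04678 = 2.701 + 0.07157 = 2.772 mg/L.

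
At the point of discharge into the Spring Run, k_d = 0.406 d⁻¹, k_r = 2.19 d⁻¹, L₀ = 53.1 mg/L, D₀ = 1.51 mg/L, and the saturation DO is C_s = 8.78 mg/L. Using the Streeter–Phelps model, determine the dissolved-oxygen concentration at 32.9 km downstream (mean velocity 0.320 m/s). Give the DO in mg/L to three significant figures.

Travel time t = x/v = 32.9 km / (0.320 m/s) = 32900 m / 0.320 m/s = 102800 s = 1.190 d.
k_d L₀/(k_r−k_d) = 0.406×53.1/(2.19−0.406) = 21.56/1.784 = 12.08 mg/L.
e^(−k_d t) = e^(−0.406×1.190) = 0.6169; e^(−k_r t) = e^(−2.19×1.190) = 0.07383.
D = 12.08 × (0.6169 − 0.07383) + 1.51 × 0.07383 = 6.562 + 0.1115 = 6.674 mg/L.
DO = C_s − D = 8.78 − 6.674 = 2.106 mg/L.

DO ≈ 2.11 mg/L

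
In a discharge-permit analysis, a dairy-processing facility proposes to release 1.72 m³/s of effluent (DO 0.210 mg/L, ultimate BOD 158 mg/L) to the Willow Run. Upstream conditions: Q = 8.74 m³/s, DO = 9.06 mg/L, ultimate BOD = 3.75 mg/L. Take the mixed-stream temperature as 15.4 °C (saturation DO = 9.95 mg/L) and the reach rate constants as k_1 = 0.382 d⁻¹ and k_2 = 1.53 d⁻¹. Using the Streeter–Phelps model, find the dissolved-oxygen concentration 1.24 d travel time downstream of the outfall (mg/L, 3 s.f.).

Mixed DO = (8.74×9.06 + 1.72×0.210)/(8.74+1.72) = 79.55/10.46 = 7.605 mg/L.
Mixed L₀ = (8.74×3.75 + 1.72×158)/(10.46) = 304.5/10.46 = 29.11 mg/L.
Initial deficit D₀ = C_s − DO₀ = 9.95 − 7.605 = 2.345 mg/L.
D(1.24) = [0.382×29.11/(1.53−0.382)](e^(−0.382×1.24) − e^(−1.53×1.24)) + 2.345 e^(−1.53×1.24)
= 9.688 × (0.6227 − 0.1500) + 2.345 × 0.1500 = 4.931 mg/L.
DO = 9.95 − 4.931 = 5.019 mg/L.

DO ≈ 5.02 mg/L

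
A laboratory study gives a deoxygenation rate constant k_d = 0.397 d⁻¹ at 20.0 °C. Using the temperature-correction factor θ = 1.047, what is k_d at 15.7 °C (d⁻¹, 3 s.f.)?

k_d(T₂) = k_d(T₁) · θ^(T₂−T₁) = 0.397 × 1.047^(15.7−20.0)
= 0.397 × 1.047^-4.30 = 0.397 × 0.8208 = 0.3259 d⁻¹.

k_d ≈ 0.326 d⁻¹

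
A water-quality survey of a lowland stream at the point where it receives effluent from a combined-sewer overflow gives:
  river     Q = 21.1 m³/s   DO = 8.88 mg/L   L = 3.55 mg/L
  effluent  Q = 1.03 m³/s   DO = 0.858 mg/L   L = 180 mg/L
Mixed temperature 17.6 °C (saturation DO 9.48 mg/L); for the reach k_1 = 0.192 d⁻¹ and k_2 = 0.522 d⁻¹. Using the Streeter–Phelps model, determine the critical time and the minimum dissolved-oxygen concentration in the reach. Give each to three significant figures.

Mixed DO = (21.1×8.88 + 1.03×0.858)/(21.1+1.03) = 188.3/22.13 = 8.507 mg/L.
Mixed L₀ = (21.1×3.55 + 1.03×180)/(22.13) = 260.3/22.13 = 11.76 mg/L.
Initial deficit D₀ = C_s − DO₀ = 9.48 − 8.507 = 0.9734 mg/L.
t_c = (1/0.3300) ln[(0.522/0.192)(1 − 0.9734×0.3300/(0.192×11.76))] = 3.030 × ln(2.332) = 2.566 d.
D_c = (0.192/0.522) × 11.76 × e^(−0.192×2.566) = 0.3678 × 11.76 × 0.6110 = 2.643 mg/L.
Minimum DO = 9.48 − 2.643 = 6.837 mg/L.

t_c ≈ 2.57 d; minimum DO ≈ 6.84 mg/L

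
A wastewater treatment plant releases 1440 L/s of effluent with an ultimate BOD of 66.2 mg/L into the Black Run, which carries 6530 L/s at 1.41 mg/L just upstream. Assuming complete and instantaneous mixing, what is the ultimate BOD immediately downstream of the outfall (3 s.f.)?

13.1 mg/L

Flow-weighted mixing: C = (Q_r C_r + Q_w C_w)/(Q_r + Q_w)
= (6530×1.41 + 1440×66.2)/(6530 + 1440) = 104500/7970 = 13.12 mg/L.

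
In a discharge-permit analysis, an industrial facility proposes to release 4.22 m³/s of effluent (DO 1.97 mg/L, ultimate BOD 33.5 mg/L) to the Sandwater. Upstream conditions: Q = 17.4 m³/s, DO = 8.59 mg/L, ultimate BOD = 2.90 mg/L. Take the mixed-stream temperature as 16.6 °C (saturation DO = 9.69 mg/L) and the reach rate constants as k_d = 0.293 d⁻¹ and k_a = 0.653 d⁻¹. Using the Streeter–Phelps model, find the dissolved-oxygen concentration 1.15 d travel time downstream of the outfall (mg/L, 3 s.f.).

Mixed DO = (17.4×8.59 + 4.22×1.97)/(17.4+4.22) = 157.8/21.62 = 7.298 mg/L.
Mixed L₀ = (17.4×2.90 + 4.22×33.5)/(21.62) = 191.8/21.62 = 8.873 mg/L.
Initial deficit D₀ = C_s − DO₀ = 9.69 − 7.298 = 2.392 mg/L.
D(1.15) = [0.293×8.873/(0.653−0.293)](e^(−0.293×1.15) − e^(−0.653×1.15)) + 2.392 e^(−0.653×1.15)
= 7.221 × (0.7139 − 0.4719) + 2.392 × 0.4719 = 2.877 mg/L.
DO = 9.69 − 2.877 = 6.813 mg/L.

DO ≈ 6.81 mg/L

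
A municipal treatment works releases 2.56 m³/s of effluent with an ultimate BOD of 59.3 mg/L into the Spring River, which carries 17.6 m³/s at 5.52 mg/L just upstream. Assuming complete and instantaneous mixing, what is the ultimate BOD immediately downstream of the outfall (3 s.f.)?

Flow-weighted mixing: C = (Q_r C_r + Q_w C_w)/(Q_r + Q_w)
= (17.6×5.52 + 2.56×59.3)/(17.6 + 2.56) = 249.0/20.16 = 12.35 mg/L.

12.3 mg/L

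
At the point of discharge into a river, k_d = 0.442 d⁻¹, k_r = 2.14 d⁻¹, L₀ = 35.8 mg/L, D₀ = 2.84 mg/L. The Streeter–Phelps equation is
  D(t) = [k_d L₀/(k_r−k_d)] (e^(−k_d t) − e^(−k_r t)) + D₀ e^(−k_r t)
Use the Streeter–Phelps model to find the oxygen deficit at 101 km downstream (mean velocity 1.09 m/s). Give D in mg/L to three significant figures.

D ≈ 5.15 mg/L

Travel time t = x/v = 101 km / (1.09 m/s) = 101000 m / 1.09 m/s = 92660 s = 1.072 d.
k_d L₀/(k_r−k_d) = 0.442×35.8/(2.14−0.442) = 15.82/1.698 = 9.319 mg/L.
e^(−k_d t) = e^(−0.442×1.072) = 0.6225; e^(−k_r t) = e^(−2.14×1.072) = 0.1008.
D = 9.319 × (0.6225 − 0.1008) + 2.84 × 0.1008 = 4.862 + 0.2861 = 5.148 mg/L.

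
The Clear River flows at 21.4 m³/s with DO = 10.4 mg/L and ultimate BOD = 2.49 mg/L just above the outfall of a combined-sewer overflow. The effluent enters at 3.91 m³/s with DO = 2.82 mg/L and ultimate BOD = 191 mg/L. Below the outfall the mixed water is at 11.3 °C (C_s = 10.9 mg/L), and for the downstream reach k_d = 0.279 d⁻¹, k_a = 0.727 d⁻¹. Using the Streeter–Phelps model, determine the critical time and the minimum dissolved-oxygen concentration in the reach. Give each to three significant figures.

t_c ≈ 1.94 d; minimum DO ≈ 3.84 mg/L

Mixed DO = (21.4×10.4 + 3.91×2.82)/(21.4+3.91) = 233.6/25.31 = 9.229 mg/L.
Mixed L₀ = (21.4×2.49 + 3.91×191)/(25.31) = 800.1/25.31 = 31.61 mg/L.
Initial deficit D₀ = C_s − DO₀ = 10.9 − 9.229 = 1.671 mg/L.
t_c = (1/0.4480) ln[(0.727/0.279)(1 − 1.671×0.4480/(0.279×31.61))] = 2.232 × ln(2.385) = 1.940 d.
D_c = (0.279/0.727) × 31.61 × e^(−0.279×1.940) = 0.3838 × 31.61 × 0.5821 = 7.061 mg/L.
Minimum DO = 10.9 − 7.061 = 3.839 mg/L.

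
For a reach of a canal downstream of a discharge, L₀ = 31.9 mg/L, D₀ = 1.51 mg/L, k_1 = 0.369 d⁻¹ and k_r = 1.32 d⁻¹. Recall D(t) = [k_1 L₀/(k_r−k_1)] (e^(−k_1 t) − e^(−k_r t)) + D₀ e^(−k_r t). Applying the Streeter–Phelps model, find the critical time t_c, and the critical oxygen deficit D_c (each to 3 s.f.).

With k_r/k_1 = 3.577 and 1 − D₀(k_r−k_1)/(k_1 L₀) = 0.8780,
t_c = ln(3.577 × 0.8780) / (1.32 − 0.369) = ln(3.141) / 0.9510 = 1.144/0.9510 = 1.203 d.
L(t_c) = L₀ e^(−k_1 t_c) = 31.9 × 0.6414 = 20.46 mg/L, and at the critical point k_r D_c = k_1 L, so D_c = (0.369/1.32) × 20.46 = 5.720 mg/L.

t_c ≈ 1.20 d; D_c ≈ 5.72 mg/L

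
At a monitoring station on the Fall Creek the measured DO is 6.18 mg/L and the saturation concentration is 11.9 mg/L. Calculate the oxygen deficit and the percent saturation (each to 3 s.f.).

D ≈ 5.72 mg/L; 51.9 % saturation

D = C_s − C = 11.9 − 6.18 = 5.72 mg/L.
% saturation = 6.18/11.9 × 100 = 51.9 %.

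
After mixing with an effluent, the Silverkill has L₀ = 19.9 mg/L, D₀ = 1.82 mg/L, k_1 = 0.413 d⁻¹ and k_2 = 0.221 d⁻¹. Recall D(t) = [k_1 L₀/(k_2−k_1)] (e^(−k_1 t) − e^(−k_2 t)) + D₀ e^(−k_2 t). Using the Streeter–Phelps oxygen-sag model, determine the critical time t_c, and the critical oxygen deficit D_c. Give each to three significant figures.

t_c = [1/(k_2−k_1)] ln[(k_2/k_1)(1 − D₀(k_2−k_1)/(k_1 L₀))]
= [1/(0.221−0.413)] ln[(0.221/0.413)(1 − 1.82×-0.1920/(0.413×19.9))]
= (1/-0.1920) ln[0.5351 × 1.043] = -5.208 × ln(0.5579) = -5.208 × -0.5836 = 3.040 d.
L(t_c) = L₀ e^(−k_1 t_c) = 19.9 × 0.2849 = 5.670 mg/L, and at the critical point k_2 D_c = k_1 L, so D_c = (0.413/0.221) × 5.670 = 10.60 mg/L.

t_c ≈ 3.04 d; D_c ≈ 10.6 mg/L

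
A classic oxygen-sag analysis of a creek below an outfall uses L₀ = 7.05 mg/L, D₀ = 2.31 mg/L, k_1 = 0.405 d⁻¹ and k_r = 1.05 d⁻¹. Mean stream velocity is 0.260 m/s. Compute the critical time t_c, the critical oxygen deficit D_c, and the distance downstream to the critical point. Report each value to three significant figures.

t_c ≈ 0.333 d; D_c ≈ 2.38 mg/L; x_c ≈ 7.48 km

At the critical point dD/dt = 0, so k_1 L₀ e^(−k_1 t) = k_r D. Substituting D(t) from the Streeter–Phelps equation and solving for t gives
t_c = ln[(k_r/k_1)(1 − D₀(k_r−k_1)/(k_1 L₀))] / (k_r−k_1).
Here k_r−k_1 = 0.6450 d⁻¹ and 1 − D₀(k_r−k_1)/(k_1 L₀) = 1 − 2.31×0.6450/(0.405×7.05) = 0.4782, so
t_c = ln(2.593 × 0.4782) / 0.6450 = 0.2149 / 0.6450 = 0.3331 d.
D_c = (k_1/k_r) L₀ e^(−k_1 t_c) = (0.405/1.05) × 7.05 × e^(−0.405×0.3331) = 0.3857 × 7.05 × 0.8738 = 2.376 mg/L.
x_c = v t_c = 0.260 m/s × 0.3331 d × 86400 s/d = 7484 m ≈ 7.48 km.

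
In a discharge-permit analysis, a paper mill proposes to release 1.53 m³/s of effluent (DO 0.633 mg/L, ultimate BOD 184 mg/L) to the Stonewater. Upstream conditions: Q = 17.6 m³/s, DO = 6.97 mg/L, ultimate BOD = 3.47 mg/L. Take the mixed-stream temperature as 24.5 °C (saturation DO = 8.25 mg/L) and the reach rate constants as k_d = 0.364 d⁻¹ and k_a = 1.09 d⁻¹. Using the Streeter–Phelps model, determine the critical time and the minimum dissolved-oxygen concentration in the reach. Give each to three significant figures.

Mixed DO = (17.6×6.97 + 1.53×0.633)/(17.6+1.53) = 123.6/19.13 = 6.463 mg/L.
Mixed L₀ = (17.6×3.47 + 1.53×184)/(19.13) = 342.6/19.13 = 17.91 mg/L.
Initial deficit D₀ = C_s − DO₀ = 8.25 − 6.463 = 1.787 mg/L.
t_c = (1/0.7260) ln[(1.09/0.364)(1 − 1.787×0.7260/(0.364×17.91))] = 1.377 × ln(2.399) = 1.205 d.
D_c = (0.364/1.09) × 17.91 × e^(−0.364×1.205) = 0.3339 × 17.91 × 0.6449 = 3.857 mg/L.
Minimum DO = 8.25 − 3.857 = 4.393 mg/L.

t_c ≈ 1.21 d; minimum DO ≈ 4.39 mg/L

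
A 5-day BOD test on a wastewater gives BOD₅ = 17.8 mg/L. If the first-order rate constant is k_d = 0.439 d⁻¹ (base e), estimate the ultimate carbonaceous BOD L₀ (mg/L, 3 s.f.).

BOD₅ = L₀(1 − e^(−5k_d)) ⇒ L₀ = BOD₅ / (1 − e^(−5×0.439))
= 17.8 / (1 − 0.1114) = 17.8 / 0.8886 = 20.03 mg/L.

L₀ ≈ 20.0 mg/L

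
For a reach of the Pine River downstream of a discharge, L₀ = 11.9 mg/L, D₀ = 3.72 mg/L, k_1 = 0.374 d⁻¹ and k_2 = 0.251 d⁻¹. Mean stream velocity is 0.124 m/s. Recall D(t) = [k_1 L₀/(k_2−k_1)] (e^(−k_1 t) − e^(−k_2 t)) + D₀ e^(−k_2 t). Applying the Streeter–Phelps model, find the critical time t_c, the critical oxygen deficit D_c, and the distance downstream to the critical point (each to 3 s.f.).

t_c ≈ 2.45 d; D_c ≈ 7.10 mg/L; x_c ≈ 26.2 km

At the critical point dD/dt = 0, so k_1 L₀ e^(−k_1 t) = k_2 D. Substituting D(t) from the Streeter–Phelps equation and solving for t gives
t_c = ln[(k_2/k_1)(1 − D₀(k_2−k_1)/(k_1 L₀))] / (k_2−k_1).
Here k_2−k_1 = -0.1230 d⁻¹ and 1 − D₀(k_2−k_1)/(k_1 L₀) = 1 − 3.72×-0.1230/(0.374×11.9) = 1.103, so
t_c = ln(0.6711 × 1.103) / -0.1230 = -0.3009 / -0.1230 = 2.447 d.
D_c = (k_1/k_2) L₀ e^(−k_1 t_c) = (0.374/0.251) × 11.9 × e^(−0.374×2.447) = 1.490 × 11.9 × 0.4005 = 7.101 mg/L.
x_c = v t_c = 0.124 m/s × 2.447 d × 86400 s/d = 26210 m ≈ 26.2 km.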